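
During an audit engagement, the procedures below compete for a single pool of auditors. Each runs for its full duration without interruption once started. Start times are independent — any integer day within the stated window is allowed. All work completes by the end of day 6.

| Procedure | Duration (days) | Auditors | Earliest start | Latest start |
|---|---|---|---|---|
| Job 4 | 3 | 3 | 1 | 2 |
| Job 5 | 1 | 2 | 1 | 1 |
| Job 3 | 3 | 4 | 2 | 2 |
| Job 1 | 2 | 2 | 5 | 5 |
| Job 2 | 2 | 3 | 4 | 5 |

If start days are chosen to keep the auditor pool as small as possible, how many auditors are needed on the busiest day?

Schedule Job 4@1, Job 5@1, Job 3@2, Job 1@5, Job 2@4: d1:5  d2:7  d3:7  d4:7  d5:5  d6:2 — peak 7.
No arrangement of the 4 feasible schedules does better.

7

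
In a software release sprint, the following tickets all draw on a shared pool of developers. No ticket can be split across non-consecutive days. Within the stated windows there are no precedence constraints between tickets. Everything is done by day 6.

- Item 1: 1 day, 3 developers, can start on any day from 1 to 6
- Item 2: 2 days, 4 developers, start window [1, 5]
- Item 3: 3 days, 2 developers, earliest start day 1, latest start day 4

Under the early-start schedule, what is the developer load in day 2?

6

At early start, day 2 has: Item 2, Item 3.
Demand: 4 + 2 = 6.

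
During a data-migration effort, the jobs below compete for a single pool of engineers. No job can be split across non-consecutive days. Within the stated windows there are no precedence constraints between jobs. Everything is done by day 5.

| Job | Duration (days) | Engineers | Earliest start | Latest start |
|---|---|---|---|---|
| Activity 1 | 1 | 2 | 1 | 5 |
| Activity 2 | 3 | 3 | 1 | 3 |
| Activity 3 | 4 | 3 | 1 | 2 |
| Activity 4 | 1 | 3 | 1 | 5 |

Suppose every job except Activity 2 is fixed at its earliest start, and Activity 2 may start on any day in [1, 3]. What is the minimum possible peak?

Activity 2@1: d1:11  d2:6  d3:6  d4:3  d5:0 → peak 11
Activity 2@2: d1:8  d2:6  d3:6  d4:6  d5:0 → peak 8
Activity 2@3: d1:8  d2:3  d3:6  d4:6  d5:3 → peak 8
Best is Activity 2@2, peak 8.

8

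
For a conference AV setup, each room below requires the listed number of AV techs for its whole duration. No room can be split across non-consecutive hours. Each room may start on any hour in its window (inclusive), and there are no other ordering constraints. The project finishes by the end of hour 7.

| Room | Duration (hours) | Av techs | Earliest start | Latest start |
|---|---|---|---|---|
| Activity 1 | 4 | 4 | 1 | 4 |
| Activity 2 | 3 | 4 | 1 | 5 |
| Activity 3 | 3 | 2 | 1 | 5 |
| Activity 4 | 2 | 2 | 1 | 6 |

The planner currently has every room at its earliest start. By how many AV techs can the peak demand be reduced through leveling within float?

Early-start peak: h1:12  h2:12  h3:10  h4:4  h5:0  h6:0  h7:0 ⇒ 12.
Leveled (Activity 1@1, Activity 2@5, Activity 3@1, Activity 4@4): h1:6  h2:6  h3:6  h4:6  h5:6  h6:4  h7:4 ⇒ 6.
Reduction 12 − 6 = 6.

6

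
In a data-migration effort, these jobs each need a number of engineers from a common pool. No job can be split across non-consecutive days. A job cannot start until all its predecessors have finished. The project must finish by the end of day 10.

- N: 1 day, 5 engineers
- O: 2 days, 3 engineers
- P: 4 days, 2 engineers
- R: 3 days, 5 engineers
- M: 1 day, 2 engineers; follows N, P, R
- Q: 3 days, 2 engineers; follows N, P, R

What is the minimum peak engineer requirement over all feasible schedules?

7

Early-start (N@1, O@1, P@1, R@1, M@5, Q@5) gives peak 15: d1:15  d2:10  d3:7  d4:2  d5:4  d6:2  d7:2  d8:0  d9:0  d10:0.
Shift O→2, R→4, M→7, Q→7.
Schedule N@1, O@2, P@1, R@4, M@7, Q@7: d1:7  d2:5  d3:5  d4:7  d5:5  d6:5  d7:4  d8:2  d9:2  d10:0 — peak 7.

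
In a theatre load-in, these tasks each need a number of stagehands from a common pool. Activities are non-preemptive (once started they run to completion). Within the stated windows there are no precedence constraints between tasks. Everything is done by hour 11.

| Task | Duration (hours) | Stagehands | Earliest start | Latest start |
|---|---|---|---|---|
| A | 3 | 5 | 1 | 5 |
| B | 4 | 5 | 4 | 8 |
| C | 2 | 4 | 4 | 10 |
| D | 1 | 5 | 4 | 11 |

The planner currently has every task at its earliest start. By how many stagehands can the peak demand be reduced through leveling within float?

9

Early-start peak: h1:5  h2:5  h3:5  h4:14  h5:9  h6:5  h7:5  h8:0  h9:0  h10:0  h11:0 ⇒ 14.
Leveled (A@1, B@4, C@8, D@10): h1:5  h2:5  h3:5  h4:5  h5:5  h6:5  h7:5  h8:4  h9:4  h10:5  h11:0 ⇒ 5.
Reduction 14 − 5 = 9.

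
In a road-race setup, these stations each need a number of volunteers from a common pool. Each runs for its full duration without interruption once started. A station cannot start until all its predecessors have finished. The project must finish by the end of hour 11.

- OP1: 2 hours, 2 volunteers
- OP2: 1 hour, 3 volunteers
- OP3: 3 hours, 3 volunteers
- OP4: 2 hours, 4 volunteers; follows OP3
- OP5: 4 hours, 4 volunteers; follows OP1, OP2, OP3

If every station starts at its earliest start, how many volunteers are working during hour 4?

8

At early start, hour 4 has: OP4, OP5.
Demand: 4 + 4 = 8.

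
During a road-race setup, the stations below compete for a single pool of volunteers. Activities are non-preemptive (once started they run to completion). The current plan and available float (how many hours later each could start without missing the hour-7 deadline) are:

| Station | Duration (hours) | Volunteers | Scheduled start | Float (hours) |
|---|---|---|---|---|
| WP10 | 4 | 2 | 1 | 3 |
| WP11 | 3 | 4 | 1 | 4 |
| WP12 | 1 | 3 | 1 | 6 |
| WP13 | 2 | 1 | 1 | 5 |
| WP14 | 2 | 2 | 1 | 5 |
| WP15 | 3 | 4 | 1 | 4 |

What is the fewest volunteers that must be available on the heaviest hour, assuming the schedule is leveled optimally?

6

Early-start (WP10@1, WP11@1, WP12@1, WP13@1, WP14@1, WP15@1) gives peak 16: h1:16  h2:13  h3:10  h4:2  h5:0  h6:0  h7:0.
Shift WP12→4, WP13→4, WP14→6, WP15→5.
Schedule WP10@1, WP11@1, WP12@4, WP13@4, WP14@6, WP15@5: h1:6  h2:6  h3:6  h4:6  h5:5  h6:6  h7:6 — peak 6.
Total volunteer-hours = 41 over 7 hours ⇒ peak ≥ ⌈41/7⌉ = 6, so 6 is optimal.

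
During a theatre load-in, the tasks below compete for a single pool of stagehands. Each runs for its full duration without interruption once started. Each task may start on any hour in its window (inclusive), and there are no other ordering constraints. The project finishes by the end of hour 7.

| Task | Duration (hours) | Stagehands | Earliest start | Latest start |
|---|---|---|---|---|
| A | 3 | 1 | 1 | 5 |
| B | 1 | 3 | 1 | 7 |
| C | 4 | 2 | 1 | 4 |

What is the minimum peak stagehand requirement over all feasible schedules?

3

Early-start (A@1, B@1, C@1) gives peak 6: h1:6  h2:3  h3:3  h4:2  h5:0  h6:0  h7:0.
Shift B→5.
Schedule A@1, B@5, C@1: h1:3  h2:3  h3:3  h4:2  h5:3  h6:0  h7:0 — peak 3.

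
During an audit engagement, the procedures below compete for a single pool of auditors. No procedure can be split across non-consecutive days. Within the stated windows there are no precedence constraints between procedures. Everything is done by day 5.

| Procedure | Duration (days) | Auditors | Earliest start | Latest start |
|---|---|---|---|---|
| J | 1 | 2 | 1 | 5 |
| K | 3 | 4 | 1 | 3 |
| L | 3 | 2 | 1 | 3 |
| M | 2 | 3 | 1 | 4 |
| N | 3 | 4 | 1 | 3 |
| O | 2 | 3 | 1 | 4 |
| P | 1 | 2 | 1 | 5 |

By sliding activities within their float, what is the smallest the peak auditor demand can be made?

10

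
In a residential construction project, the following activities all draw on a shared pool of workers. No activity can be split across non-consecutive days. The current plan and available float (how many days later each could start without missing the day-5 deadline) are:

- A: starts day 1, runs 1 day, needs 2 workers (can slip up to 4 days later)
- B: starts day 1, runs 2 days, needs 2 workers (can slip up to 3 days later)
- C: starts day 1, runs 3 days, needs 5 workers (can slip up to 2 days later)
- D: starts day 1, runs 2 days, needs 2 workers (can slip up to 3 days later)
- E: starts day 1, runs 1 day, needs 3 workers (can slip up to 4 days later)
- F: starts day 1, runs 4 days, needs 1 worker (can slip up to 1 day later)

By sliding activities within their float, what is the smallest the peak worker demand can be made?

7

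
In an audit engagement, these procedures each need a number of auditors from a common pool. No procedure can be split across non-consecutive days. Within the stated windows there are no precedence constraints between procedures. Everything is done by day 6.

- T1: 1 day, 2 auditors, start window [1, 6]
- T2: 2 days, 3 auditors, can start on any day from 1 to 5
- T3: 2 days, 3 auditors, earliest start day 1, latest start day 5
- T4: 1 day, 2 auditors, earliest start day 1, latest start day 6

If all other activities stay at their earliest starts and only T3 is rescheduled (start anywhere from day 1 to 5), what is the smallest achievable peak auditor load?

T3@1: d1:10  d2:6  d3:0  d4:0  d5:0  d6:0 → peak 10
T3@2: d1:7  d2:6  d3:3  d4:0  d5:0  d6:0 → peak 7
T3@3: d1:7  d2:3  d3:3  d4:3  d5:0  d6:0 → peak 7
T3@4: d1:7  d2:3  d3:0  d4:3  d5:3  d6:0 → peak 7
T3@5: d1:7  d2:3  d3:0  d4:0  d5:3  d6:3 → peak 7
Best is T3@2, peak 7.

7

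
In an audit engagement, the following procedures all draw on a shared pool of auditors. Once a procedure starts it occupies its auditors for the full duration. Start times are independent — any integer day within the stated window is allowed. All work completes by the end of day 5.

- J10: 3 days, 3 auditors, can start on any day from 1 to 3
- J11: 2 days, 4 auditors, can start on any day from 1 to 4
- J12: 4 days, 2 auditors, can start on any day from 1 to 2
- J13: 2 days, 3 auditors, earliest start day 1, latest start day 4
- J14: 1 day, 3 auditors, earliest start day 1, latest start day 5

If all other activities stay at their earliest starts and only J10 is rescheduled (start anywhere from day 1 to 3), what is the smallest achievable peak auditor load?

12

J10@1: d1:15  d2:12  d3:5  d4:2  d5:0 → peak 15
J10@2: d1:12  d2:12  d3:5  d4:5  d5:0 → peak 12
J10@3: d1:12  d2:9  d3:5  d4:5  d5:3 → peak 12
Best is J10@2, peak 12.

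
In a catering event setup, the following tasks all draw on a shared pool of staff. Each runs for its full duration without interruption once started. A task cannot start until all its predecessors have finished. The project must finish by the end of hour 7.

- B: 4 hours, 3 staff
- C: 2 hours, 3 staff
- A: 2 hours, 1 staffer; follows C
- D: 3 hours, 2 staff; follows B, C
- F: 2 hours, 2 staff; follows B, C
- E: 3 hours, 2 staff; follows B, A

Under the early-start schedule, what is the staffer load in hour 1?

6

At early start, hour 1 has: B, C.
Demand: 3 + 3 = 6.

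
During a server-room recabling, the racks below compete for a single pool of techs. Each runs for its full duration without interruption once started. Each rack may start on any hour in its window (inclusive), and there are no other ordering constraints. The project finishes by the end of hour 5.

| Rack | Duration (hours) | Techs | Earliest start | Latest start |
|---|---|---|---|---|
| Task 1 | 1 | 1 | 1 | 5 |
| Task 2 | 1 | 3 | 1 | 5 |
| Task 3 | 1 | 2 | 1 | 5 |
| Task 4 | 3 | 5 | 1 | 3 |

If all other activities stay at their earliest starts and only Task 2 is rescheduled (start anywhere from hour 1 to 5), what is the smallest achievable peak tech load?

8

Task 2@1: h1:11  h2:5  h3:5  h4:0  h5:0 → peak 11
Task 2@2: h1:8  h2:8  h3:5  h4:0  h5:0 → peak 8
Task 2@3: h1:8  h2:5  h3:8  h4:0  h5:0 → peak 8
Task 2@4: h1:8  h2:5  h3:5  h4:3  h5:0 → peak 8
Task 2@5: h1:8  h2:5  h3:5  h4:0  h5:3 → peak 8
Best is Task 2@2, peak 8.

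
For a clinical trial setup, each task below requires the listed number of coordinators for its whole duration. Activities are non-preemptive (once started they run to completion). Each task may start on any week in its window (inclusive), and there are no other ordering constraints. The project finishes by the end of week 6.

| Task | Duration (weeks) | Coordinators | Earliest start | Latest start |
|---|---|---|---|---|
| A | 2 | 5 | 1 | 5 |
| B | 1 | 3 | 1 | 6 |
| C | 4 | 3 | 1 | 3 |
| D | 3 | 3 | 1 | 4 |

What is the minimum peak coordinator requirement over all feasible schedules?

Early-start (A@1, B@1, C@1, D@1) gives peak 14: w1:14  w2:11  w3:6  w4:3  w5:0  w6:0.
Shift B→3, C→3, D→4.
Schedule A@1, B@3, C@3, D@4: w1:5  w2:5  w3:6  w4:6  w5:6  w6:6 — peak 6.
Total coordinator-weeks = 34 over 6 weeks ⇒ peak ≥ ⌈34/6⌉ = 6, so 6 is optimal.

6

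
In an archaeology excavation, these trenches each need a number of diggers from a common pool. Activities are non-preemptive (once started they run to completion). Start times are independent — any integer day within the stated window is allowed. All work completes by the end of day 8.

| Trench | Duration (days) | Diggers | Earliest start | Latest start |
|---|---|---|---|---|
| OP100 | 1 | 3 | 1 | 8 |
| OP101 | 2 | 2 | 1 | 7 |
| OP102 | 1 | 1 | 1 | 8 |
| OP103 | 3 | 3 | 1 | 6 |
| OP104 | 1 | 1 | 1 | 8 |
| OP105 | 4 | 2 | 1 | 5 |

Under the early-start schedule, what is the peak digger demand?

12

Early-start schedule: OP100@1, OP101@1, OP102@1, OP103@1, OP104@1, OP105@1.
Load per day: day 1: 12, day 2: 7, day 3: 5, day 4: 2, day 5: 0, day 6: 0, day 7: 0, day 8: 0.
Peak is 12.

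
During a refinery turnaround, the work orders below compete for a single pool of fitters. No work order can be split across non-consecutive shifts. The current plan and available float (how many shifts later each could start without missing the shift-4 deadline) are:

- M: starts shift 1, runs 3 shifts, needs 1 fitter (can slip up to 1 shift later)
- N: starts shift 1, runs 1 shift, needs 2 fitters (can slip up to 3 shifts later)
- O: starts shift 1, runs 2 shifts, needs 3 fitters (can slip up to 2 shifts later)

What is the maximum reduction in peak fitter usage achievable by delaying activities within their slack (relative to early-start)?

Early-start peak: s1:6  s2:4  s3:1  s4:0 ⇒ 6.
Leveled (M@1, N@1, O@2): s1:3  s2:4  s3:4  s4:0 ⇒ 4.
Reduction 6 − 4 = 2.

2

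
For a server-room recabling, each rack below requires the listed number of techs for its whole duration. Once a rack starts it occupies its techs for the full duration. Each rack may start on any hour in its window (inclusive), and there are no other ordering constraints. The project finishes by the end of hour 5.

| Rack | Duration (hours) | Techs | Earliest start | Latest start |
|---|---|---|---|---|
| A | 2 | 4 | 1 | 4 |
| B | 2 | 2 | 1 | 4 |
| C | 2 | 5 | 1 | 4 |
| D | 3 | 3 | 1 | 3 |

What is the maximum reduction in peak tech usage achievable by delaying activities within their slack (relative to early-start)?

Early-start peak: h1:14  h2:14  h3:3  h4:0  h5:0 ⇒ 14.
Leveled (A@1, B@3, C@4, D@1): h1:7  h2:7  h3:5  h4:7  h5:5 ⇒ 7.
Reduction 14 − 7 = 7.

7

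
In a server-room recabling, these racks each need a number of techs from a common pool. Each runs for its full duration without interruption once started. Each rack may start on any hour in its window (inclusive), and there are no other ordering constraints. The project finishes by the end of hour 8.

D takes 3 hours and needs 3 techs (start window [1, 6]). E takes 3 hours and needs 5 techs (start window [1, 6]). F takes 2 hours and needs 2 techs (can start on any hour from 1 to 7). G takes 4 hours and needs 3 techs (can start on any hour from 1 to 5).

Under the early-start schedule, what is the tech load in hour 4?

At early start, hour 4 has: G.
Demand: 3 = 3.

3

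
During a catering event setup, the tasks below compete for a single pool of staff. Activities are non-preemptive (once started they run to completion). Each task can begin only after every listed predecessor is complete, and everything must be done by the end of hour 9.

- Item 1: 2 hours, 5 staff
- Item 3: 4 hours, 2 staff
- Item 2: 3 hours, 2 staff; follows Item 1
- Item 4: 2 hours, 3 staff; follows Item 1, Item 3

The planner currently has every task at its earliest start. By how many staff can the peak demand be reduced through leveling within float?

Early-start peak: h1:7  h2:7  h3:4  h4:4  h5:5  h6:3  h7:0  h8:0  h9:0 ⇒ 7.
Leveled (Item 1@1, Item 3@3, Item 2@3, Item 4@7): h1:5  h2:5  h3:4  h4:4  h5:4  h6:2  h7:3  h8:3  h9:0 ⇒ 5.
Reduction 7 − 5 = 2.

2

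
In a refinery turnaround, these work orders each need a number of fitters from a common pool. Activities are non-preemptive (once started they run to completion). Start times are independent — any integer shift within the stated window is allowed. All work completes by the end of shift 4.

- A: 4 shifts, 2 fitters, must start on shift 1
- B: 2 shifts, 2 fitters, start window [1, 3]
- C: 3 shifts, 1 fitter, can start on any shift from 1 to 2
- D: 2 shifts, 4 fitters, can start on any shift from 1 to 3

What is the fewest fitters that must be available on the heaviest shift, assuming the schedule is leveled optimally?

Early-start (A@1, B@1, C@1, D@1) gives peak 9: s1:9  s2:9  s3:3  s4:2.
Shift D→3.
Schedule A@1, B@1, C@1, D@3: s1:5  s2:5  s3:7  s4:6 — peak 7.
No arrangement of the 18 feasible schedules does better.

7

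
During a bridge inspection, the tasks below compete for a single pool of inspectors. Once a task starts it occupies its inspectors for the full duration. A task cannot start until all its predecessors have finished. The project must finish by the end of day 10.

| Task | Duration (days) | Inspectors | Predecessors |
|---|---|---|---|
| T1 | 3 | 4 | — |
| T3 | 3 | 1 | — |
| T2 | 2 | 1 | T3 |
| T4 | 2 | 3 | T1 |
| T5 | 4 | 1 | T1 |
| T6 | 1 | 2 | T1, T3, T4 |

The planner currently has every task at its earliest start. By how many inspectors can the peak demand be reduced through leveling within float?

1

Early-start peak: d1:5  d2:5  d3:5  d4:5  d5:5  d6:3  d7:1  d8:0  d9:0  d10:0 ⇒ 5.
Leveled (T1@1, T3@4, T2@7, T4@4, T5@6, T6@7): d1:4  d2:4  d3:4  d4:4  d5:4  d6:2  d7:4  d8:2  d9:1  d10:0 ⇒ 4.
Reduction 5 − 4 = 1.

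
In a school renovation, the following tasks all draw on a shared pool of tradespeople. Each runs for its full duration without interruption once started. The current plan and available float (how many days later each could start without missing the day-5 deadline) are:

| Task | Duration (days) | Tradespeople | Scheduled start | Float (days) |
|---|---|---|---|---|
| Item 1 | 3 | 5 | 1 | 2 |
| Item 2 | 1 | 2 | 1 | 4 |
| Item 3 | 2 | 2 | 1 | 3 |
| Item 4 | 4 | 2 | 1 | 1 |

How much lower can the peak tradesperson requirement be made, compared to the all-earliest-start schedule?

4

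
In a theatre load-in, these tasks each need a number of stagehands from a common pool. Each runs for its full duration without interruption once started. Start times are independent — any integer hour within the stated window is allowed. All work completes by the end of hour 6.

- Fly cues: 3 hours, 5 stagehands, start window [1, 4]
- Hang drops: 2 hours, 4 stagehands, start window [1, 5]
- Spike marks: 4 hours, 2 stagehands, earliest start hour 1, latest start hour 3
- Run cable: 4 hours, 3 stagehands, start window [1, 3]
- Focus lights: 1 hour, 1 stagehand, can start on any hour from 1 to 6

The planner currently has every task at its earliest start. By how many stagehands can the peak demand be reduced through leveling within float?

5

Early-start peak: h1:15  h2:14  h3:10  h4:5  h5:0  h6:0 ⇒ 15.
Leveled (Fly cues@1, Hang drops@1, Spike marks@3, Run cable@3, Focus lights@1): h1:10  h2:9  h3:10  h4:5  h5:5  h6:5 ⇒ 10.
Reduction 15 − 10 = 5.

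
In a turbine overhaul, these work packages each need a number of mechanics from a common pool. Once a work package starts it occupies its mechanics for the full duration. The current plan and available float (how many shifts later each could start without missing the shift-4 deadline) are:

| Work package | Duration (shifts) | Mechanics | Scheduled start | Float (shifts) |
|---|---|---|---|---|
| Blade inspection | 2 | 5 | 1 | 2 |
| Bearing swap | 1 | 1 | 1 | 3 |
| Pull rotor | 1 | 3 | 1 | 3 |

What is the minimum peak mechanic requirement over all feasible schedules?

Early-start (Blade inspection@1, Bearing swap@1, Pull rotor@1) gives peak 9: s1:9  s2:5  s3:0  s4:0.
Shift Bearing swap→3, Pull rotor→3.
Schedule Blade inspection@1, Bearing swap@3, Pull rotor@3: s1:5  s2:5  s3:4  s4:0 — peak 5.

5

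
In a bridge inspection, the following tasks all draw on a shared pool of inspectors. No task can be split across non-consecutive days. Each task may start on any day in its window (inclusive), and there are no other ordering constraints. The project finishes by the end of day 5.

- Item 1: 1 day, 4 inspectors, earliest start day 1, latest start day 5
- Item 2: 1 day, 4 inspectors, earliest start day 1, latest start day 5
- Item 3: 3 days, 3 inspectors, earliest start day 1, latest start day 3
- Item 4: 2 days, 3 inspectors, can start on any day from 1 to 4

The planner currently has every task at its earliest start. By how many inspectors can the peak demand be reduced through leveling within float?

Early-start peak: d1:14  d2:6  d3:3  d4:0  d5:0 ⇒ 14.
Leveled (Item 1@1, Item 2@2, Item 3@3, Item 4@3): d1:4  d2:4  d3:6  d4:6  d5:3 ⇒ 6.
Reduction 14 − 6 = 8.

8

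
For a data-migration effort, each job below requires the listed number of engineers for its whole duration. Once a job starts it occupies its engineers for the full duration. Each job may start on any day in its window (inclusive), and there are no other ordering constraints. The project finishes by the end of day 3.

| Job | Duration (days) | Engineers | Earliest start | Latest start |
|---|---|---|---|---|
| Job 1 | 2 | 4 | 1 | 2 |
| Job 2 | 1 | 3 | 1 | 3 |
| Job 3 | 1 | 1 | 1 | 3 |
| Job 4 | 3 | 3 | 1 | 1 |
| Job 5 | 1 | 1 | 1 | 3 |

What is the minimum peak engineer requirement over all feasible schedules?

8

Early-start (Job 1@1, Job 2@1, Job 3@1, Job 4@1, Job 5@1) gives peak 12: d1:12  d2:7  d3:3.
Shift Job 2→3, Job 5→2.
Schedule Job 1@1, Job 2@3, Job 3@1, Job 4@1, Job 5@2: d1:8  d2:8  d3:6 — peak 8.
Total engineer-days = 22 over 3 days ⇒ peak ≥ ⌈22/3⌉ = 8, so 8 is optimal.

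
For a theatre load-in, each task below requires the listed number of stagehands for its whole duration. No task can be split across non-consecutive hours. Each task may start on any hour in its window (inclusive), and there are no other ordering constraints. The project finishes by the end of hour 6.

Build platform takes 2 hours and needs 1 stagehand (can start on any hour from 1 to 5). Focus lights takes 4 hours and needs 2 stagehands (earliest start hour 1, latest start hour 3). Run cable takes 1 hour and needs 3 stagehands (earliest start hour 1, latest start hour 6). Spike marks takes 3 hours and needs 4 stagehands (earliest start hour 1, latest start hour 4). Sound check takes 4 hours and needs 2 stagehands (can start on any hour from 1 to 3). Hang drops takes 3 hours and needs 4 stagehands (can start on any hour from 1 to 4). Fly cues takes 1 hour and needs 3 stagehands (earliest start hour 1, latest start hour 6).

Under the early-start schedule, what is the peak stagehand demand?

Early-start schedule: Build platform@1, Focus lights@1, Run cable@1, Spike marks@1, Sound check@1, Hang drops@1, Fly cues@1.
Load per hour: hour 1: 19, hour 2: 13, hour 3: 12, hour 4: 4, hour 5: 0, hour 6: 0.
Peak is 19.

19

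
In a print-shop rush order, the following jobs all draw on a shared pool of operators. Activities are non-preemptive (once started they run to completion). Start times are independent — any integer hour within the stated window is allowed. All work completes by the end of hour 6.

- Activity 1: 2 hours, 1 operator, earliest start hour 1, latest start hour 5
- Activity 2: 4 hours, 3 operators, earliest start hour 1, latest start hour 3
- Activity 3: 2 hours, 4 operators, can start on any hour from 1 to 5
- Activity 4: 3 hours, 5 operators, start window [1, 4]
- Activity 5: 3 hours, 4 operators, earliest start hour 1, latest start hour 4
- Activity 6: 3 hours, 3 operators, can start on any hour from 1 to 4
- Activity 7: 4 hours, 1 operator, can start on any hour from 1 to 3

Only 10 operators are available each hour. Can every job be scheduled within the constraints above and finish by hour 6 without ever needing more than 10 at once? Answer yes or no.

no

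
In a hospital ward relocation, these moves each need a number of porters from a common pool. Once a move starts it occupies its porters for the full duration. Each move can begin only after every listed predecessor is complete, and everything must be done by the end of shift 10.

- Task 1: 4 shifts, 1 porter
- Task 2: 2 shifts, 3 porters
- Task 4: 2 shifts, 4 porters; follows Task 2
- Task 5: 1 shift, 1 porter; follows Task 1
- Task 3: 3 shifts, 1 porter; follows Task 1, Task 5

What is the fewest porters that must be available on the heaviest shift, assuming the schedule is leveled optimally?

Early-start (Task 1@1, Task 2@1, Task 4@3, Task 5@5, Task 3@6) gives peak 5: s1:4  s2:4  s3:5  s4:5  s5:1  s6:1  s7:1  s8:1  s9:0  s10:0.
Shift Task 4→5, Task 5→7, Task 3→8.
Schedule Task 1@1, Task 2@1, Task 4@5, Task 5@7, Task 3@8: s1:4  s2:4  s3:1  s4:1  s5:4  s6:4  s7:1  s8:1  s9:1  s10:1 — peak 4.

4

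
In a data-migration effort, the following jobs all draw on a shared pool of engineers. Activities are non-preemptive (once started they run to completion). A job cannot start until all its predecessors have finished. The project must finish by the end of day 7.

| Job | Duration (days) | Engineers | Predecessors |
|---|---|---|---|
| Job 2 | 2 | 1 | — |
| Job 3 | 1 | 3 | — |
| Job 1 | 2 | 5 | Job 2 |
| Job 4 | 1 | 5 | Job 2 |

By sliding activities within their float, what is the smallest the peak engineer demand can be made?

Early-start (Job 2@1, Job 3@1, Job 1@3, Job 4@3) gives peak 10: d1:4  d2:1  d3:10  d4:5  d5:0  d6:0  d7:0.
Shift Job 4→5.
Schedule Job 2@1, Job 3@1, Job 1@3, Job 4@5: d1:4  d2:1  d3:5  d4:5  d5:5  d6:0  d7:0 — peak 5.

5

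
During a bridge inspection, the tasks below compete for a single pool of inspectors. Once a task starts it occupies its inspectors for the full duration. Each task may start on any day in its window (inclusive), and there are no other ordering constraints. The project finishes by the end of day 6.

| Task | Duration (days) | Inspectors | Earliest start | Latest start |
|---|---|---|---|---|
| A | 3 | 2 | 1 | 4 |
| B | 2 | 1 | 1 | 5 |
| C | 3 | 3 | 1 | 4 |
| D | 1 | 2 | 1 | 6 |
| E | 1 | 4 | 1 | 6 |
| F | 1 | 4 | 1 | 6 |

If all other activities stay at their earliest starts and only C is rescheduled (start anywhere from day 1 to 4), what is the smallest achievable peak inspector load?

C@1: d1:16  d2:6  d3:5  d4:0  d5:0  d6:0 → peak 16
C@2: d1:13  d2:6  d3:5  d4:3  d5:0  d6:0 → peak 13
C@3: d1:13  d2:3  d3:5  d4:3  d5:3  d6:0 → peak 13
C@4: d1:13  d2:3  d3:2  d4:3  d5:3  d6:3 → peak 13
Best is C@2, peak 13.

13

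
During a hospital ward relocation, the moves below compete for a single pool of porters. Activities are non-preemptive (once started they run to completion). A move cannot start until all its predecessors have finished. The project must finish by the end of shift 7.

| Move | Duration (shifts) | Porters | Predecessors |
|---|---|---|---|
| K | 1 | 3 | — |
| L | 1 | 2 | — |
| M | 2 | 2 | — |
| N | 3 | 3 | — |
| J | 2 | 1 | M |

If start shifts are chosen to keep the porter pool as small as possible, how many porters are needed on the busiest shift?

4

Early-start (K@1, L@1, M@1, N@1, J@3) gives peak 10: s1:10  s2:5  s3:4  s4:1  s5:0  s6:0  s7:0.
Shift L→2, M→2, N→4, J→4.
Schedule K@1, L@2, M@2, N@4, J@4: s1:3  s2:4  s3:2  s4:4  s5:4  s6:3  s7:0 — peak 4.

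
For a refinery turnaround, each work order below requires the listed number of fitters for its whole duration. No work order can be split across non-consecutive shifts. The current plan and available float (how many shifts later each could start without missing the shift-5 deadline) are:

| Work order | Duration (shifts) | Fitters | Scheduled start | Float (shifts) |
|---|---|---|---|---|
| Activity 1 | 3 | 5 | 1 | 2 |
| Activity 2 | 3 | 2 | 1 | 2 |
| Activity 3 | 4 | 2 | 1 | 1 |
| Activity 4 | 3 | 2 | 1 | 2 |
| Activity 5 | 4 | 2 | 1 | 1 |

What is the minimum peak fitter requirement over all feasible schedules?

13

Schedule Activity 1@1, Activity 2@1, Activity 3@1, Activity 4@1, Activity 5@1: s1:13  s2:13  s3:13  s4:4  s5:0 — peak 13.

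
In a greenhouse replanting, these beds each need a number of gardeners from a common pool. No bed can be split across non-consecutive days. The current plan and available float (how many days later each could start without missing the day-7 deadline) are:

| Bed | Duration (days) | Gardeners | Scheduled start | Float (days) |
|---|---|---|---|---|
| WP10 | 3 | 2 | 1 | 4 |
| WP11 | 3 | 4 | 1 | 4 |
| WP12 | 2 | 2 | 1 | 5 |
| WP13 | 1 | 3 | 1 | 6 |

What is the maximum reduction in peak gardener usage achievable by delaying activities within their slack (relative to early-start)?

Early-start peak: d1:11  d2:8  d3:6  d4:0  d5:0  d6:0  d7:0 ⇒ 11.
Leveled (WP10@1, WP11@4, WP12@1, WP13@7): d1:4  d2:4  d3:2  d4:4  d5:4  d6:4  d7:3 ⇒ 4.
Reduction 11 − 4 = 7.

7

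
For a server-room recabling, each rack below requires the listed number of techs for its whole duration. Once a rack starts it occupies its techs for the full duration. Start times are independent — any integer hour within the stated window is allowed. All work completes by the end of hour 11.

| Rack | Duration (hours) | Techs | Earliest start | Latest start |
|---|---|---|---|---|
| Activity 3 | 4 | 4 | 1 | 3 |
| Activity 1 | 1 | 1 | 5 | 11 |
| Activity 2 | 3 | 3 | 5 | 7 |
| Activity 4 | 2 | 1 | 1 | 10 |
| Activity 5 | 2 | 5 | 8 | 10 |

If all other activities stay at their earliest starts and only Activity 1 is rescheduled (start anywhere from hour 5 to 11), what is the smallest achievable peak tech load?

Activity 1@5: h1:5  h2:5  h3:4  h4:4  h5:4  h6:3  h7:3  h8:5  h9:5  h10:0  h11:0 → peak 5
Activity 1@6: h1:5  h2:5  h3:4  h4:4  h5:3  h6:4  h7:3  h8:5  h9:5  h10:0  h11:0 → peak 5
Activity 1@7: h1:5  h2:5  h3:4  h4:4  h5:3  h6:3  h7:4  h8:5  h9:5  h10:0  h11:0 → peak 5
Activity 1@8: h1:5  h2:5  h3:4  h4:4  h5:3  h6:3  h7:3  h8:6  h9:5  h10:0  h11:0 → peak 6
Activity 1@9: h1:5  h2:5  h3:4  h4:4  h5:3  h6:3  h7:3  h8:5  h9:6  h10:0  h11:0 → peak 6
Activity 1@10: h1:5  h2:5  h3:4  h4:4  h5:3  h6:3  h7:3  h8:5  h9:5  h10:1  h11:0 → peak 5
Activity 1@11: h1:5  h2:5  h3:4  h4:4  h5:3  h6:3  h7:3  h8:5  h9:5  h10:0  h11:1 → peak 5
Best is Activity 1@5, peak 5.

5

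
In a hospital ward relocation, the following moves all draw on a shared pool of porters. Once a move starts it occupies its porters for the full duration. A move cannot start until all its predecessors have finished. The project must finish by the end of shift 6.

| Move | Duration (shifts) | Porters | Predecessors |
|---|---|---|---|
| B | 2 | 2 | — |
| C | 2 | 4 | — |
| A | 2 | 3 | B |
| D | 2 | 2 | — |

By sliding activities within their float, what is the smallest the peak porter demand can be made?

Early-start (B@1, C@1, A@3, D@1) gives peak 8: s1:8  s2:8  s3:3  s4:3  s5:0  s6:0.
Shift C→3, A→5.
Schedule B@1, C@3, A@5, D@1: s1:4  s2:4  s3:4  s4:4  s5:3  s6:3 — peak 4.
Total porter-shifts = 22 over 6 shifts ⇒ peak ≥ ⌈22/6⌉ = 4, so 4 is optimal.

4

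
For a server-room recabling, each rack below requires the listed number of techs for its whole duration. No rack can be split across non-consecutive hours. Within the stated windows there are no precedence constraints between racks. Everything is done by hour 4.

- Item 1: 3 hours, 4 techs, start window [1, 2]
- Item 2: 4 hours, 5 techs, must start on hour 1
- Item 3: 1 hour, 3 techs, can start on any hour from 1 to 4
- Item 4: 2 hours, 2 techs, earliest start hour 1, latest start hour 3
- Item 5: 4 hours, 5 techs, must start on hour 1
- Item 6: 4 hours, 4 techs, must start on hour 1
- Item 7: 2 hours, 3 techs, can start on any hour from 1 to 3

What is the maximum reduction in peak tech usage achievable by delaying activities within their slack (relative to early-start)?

5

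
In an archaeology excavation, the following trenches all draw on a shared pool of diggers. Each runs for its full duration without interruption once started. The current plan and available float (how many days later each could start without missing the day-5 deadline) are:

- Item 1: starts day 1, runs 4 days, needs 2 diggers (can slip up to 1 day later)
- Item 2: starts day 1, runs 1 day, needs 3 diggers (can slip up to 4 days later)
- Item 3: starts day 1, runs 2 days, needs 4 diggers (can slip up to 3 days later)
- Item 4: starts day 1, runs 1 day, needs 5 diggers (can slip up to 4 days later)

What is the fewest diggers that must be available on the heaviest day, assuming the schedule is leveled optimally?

Early-start (Item 1@1, Item 2@1, Item 3@1, Item 4@1) gives peak 14: d1:14  d2:6  d3:2  d4:2  d5:0.
Shift Item 3→2, Item 4→5.
Schedule Item 1@1, Item 2@1, Item 3@2, Item 4@5: d1:5  d2:6  d3:6  d4:2  d5:5 — peak 6.

6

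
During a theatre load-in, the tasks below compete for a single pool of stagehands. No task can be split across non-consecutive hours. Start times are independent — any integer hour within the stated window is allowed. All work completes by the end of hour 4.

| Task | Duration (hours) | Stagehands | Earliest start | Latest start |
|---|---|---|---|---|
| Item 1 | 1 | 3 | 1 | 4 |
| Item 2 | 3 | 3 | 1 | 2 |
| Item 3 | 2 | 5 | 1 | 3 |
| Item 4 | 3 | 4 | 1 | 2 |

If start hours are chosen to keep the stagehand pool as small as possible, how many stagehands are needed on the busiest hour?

12

Early-start (Item 1@1, Item 2@1, Item 3@1, Item 4@1) gives peak 15: h1:15  h2:12  h3:7  h4:0.
Shift Item 4→2.
Schedule Item 1@1, Item 2@1, Item 3@1, Item 4@2: h1:11  h2:12  h3:7  h4:4 — peak 12.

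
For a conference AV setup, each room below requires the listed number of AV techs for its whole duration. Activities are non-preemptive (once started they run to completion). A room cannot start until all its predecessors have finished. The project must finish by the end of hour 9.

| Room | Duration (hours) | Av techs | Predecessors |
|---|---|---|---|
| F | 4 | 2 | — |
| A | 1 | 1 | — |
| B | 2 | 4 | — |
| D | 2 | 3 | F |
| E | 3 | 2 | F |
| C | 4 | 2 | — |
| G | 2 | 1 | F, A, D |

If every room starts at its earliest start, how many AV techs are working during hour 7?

At early start, hour 7 has: E, G.
Demand: 2 + 1 = 3.

3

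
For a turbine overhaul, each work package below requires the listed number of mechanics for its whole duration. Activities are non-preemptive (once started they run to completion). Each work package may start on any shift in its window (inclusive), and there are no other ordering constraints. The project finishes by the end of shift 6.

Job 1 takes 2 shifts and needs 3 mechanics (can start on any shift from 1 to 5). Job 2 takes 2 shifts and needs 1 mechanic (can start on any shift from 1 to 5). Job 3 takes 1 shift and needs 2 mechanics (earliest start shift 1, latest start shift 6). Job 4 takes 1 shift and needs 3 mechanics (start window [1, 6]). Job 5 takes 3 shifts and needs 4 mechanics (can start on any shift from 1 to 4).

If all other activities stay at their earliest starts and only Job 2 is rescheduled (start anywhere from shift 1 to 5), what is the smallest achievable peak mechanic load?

12

Job 2@1: s1:13  s2:8  s3:4  s4:0  s5:0  s6:0 → peak 13
Job 2@2: s1:12  s2:8  s3:5  s4:0  s5:0  s6:0 → peak 12
Job 2@3: s1:12  s2:7  s3:5  s4:1  s5:0  s6:0 → peak 12
Job 2@4: s1:12  s2:7  s3:4  s4:1  s5:1  s6:0 → peak 12
Job 2@5: s1:12  s2:7  s3:4  s4:0  s5:1  s6:1 → peak 12
Best is Job 2@2, peak 12.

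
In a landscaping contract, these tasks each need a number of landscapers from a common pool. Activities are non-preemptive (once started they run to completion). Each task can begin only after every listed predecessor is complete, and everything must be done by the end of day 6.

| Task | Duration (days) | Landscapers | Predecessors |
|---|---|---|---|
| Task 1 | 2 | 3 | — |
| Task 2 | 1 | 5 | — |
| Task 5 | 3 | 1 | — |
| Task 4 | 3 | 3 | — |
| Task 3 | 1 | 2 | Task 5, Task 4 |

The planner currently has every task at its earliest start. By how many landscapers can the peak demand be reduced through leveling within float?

7

Early-start peak: d1:12  d2:7  d3:4  d4:2  d5:0  d6:0 ⇒ 12.
Leveled (Task 1@4, Task 2@6, Task 5@1, Task 4@1, Task 3@4): d1:4  d2:4  d3:4  d4:5  d5:3  d6:5 ⇒ 5.
Reduction 12 − 5 = 7.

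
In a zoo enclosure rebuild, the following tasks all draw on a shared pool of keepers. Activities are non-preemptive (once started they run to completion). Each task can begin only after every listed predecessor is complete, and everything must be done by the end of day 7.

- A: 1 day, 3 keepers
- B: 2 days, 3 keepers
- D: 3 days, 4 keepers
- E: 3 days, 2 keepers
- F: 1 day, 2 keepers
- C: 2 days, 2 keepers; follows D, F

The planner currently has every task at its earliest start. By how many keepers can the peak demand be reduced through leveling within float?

Early-start peak: d1:14  d2:9  d3:6  d4:2  d5:2  d6:0  d7:0 ⇒ 14.
Leveled (A@1, B@1, D@3, E@2, F@5, C@6): d1:6  d2:5  d3:6  d4:6  d5:6  d6:2  d7:2 ⇒ 6.
Reduction 14 − 6 = 8.

8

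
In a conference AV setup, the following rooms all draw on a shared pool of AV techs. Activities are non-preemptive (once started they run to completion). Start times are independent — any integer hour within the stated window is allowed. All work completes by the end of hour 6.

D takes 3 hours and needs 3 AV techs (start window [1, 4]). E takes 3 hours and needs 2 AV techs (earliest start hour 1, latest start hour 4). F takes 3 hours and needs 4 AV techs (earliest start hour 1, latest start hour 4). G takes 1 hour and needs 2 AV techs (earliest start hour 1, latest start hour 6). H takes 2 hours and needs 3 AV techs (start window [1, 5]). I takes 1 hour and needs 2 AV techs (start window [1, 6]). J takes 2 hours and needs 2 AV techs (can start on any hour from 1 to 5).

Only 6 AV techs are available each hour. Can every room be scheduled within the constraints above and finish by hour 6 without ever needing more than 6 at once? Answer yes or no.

no

Total AV tech-hours = 41; over 6 hours the average is 41/6 > 6, so some hour must exceed 6.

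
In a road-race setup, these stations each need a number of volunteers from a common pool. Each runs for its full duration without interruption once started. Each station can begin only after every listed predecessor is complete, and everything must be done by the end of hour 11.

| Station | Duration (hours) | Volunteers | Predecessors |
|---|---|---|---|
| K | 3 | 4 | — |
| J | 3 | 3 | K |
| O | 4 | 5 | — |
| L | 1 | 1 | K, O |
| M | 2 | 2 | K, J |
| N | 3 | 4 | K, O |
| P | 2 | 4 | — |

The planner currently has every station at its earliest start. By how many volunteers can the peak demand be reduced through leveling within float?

5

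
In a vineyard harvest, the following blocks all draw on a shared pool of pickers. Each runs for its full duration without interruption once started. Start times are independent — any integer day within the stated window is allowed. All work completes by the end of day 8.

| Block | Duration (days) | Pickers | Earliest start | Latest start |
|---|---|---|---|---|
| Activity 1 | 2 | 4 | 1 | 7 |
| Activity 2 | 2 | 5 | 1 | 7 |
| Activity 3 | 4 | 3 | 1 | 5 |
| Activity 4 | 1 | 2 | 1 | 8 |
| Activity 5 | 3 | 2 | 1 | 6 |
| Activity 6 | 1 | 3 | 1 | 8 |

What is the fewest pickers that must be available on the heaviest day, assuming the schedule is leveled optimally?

Early-start (Activity 1@1, Activity 2@1, Activity 3@1, Activity 4@1, Activity 5@1, Activity 6@1) gives peak 19: d1:19  d2:14  d3:5  d4:3  d5:0  d6:0  d7:0  d8:0.
Shift Activity 2→3, Activity 3→5, Activity 5→5, Activity 6→8.
Schedule Activity 1@1, Activity 2@3, Activity 3@5, Activity 4@1, Activity 5@5, Activity 6@8: d1:6  d2:4  d3:5  d4:5  d5:5  d6:5  d7:5  d8:6 — peak 6.
Total picker-days = 41 over 8 days ⇒ peak ≥ ⌈41/8⌉ = 6, so 6 is optimal.

6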